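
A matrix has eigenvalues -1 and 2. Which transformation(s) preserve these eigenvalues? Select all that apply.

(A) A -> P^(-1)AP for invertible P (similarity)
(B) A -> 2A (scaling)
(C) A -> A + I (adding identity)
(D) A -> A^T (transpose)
A and D

Eigenvalues are preserved by:
1. Similarity transformations: A -> P^(-1)AP (same characteristic polynomial)
2. Transpose: A^T has the same eigenvalues as A

Eigenvalues are NOT preserved by:
- Adding identity: eigenvalues become -1+1, 2+1
- Scaling: eigenvalues become -2, 4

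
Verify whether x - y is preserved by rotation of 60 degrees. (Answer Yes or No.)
No

Applying rotation by 60 degrees: x' = x*cos(60 degrees) - y*sin(60 degrees) = x/2 - sqrt(3)y/2, y' = x*sin(60 degrees) + y*cos(60 degrees) = sqrt(3)x/2 + y/2

Substituting into x - y:
(x/2 - sqrt(3)y/2) - (sqrt(3)x/2 + y/2)
= -sqrt(3)x/2 + x/2 - sqrt(3)y/2 - y/2

This differs from the original expression x - y, so it is NOT invariant.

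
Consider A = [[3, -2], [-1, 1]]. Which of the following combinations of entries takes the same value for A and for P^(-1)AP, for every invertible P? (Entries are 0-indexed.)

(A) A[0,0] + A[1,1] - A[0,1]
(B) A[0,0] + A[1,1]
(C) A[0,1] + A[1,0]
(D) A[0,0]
B

A[0,0] + A[1,1] is the trace of A. By the cyclic property of the trace, tr(P^(-1)AP) = tr(APP^(-1)) = tr(A), so it is the same for every matrix similar to A.

The other combinations are not similarity invariants. For example, take P = [[1, 1], [1, 2]] (det P = 1), so P^(-1) = [[2, -1], [-1, 1]] and
B = P^(-1)AP = [[2, -3], [-1, 2]].
Evaluating each option on A and on B:
(A) A[0,0] + A[1,1] - A[0,1]: 6 for A, 7 for B -> changes
(B) A[0,0] + A[1,1]: 4 for A, 4 for B -> unchanged
(C) A[0,1] + A[1,0]: -3 for A, -4 for B -> changes
(D) A[0,0]: 3 for A, 2 for B -> changes

Only (B) A[0,0] + A[1,1] = 4 survives (and it does so for every P, not just this one), so it is the invariant.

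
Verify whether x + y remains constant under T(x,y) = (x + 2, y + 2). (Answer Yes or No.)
No

Substitute T(x,y) = (x + 2, y + 2) into the expression and compare with the original.

Original: x + y
After applying T: (x + 2) + (y + 2) = x + y + 4

This differs from the original x + y (difference: 4), so the expression is NOT invariant.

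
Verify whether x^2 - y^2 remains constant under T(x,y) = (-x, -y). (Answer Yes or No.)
Yes

Substitute T(x,y) = (-x, -y) into the expression and compare with the original.

Original: x^2 - y^2
After applying T: (-x)^2 - (-y)^2 = x^2 - y^2

This is identical to the original x^2 - y^2, so the expression is invariant.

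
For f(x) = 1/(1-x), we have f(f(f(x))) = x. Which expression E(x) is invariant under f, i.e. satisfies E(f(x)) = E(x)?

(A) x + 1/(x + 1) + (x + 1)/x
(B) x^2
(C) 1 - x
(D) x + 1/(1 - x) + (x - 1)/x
D

Replace x by f(x) = 1/(1 - x) in each option and simplify. As a quick numerical cross-check, also compare E(5) with E(f(5)) = E(-1/4).

(A) x + 1/(x + 1) + (x + 1)/x  ->  (1/(1 - x)) + 1/((1/(1 - x)) + 1) + ((1/(1 - x)) + 1)/(1/(1 - x)) = (-x^3 + 6x^2 - 11x + 7)/(x^2 - 3x + 2); check: E(5) = 191/30 but E(-1/4) = -23/12.   [not invariant]
(B) x^2  ->  (1/(1 - x))^2 = (x - 1)^(-2); check: E(5) = 25 but E(-1/4) = 1/16.   [not invariant]
(C) 1 - x  ->  1 - (1/(1 - x)) = x/(x - 1); check: E(5) = -4 but E(-1/4) = 5/4.   [not invariant]
(D) x + 1/(1 - x) + (x - 1)/x  ->  (1/(1 - x)) + 1/(1 - (1/(1 - x))) + ((1/(1 - x)) - 1)/(1/(1 - x)), which simplifies back to x + 1/(1 - x) + (x - 1)/x; check: E(5) = 111/20, E(-1/4) = 111/20.   [invariant]

Only (D) is unchanged. Indeed f(f(x)) = 1/(1 - 1/(1-x)) = (1-x)/(-x) = (x-1)/x, so E(x) = x + f(x) + f(f(x)) is the sum over the whole 3-cycle; applying f just permutes the three terms cyclically (x -> f(x) -> f(f(x)) -> x), leaving the sum unchanged.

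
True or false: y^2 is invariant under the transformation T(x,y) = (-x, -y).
True

Substitute T(x,y) = (-x, -y) into the expression and compare with the original.

Original: y^2
After applying T: (-y)^2 = y^2

This is identical to the original y^2, so the expression is invariant.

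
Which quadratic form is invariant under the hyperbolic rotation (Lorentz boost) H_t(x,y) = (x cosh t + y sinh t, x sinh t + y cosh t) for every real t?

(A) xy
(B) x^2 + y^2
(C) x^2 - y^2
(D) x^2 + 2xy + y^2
C

Write x' = x cosh t + y sinh t, y' = x sinh t + y cosh t and substitute into each option:
(A) xy: (x cosh t + y sinh t)(x sinh t + y cosh t) = xy(cosh^2 t + sinh^2 t) + (x^2 + y^2) sinh t cosh t = xy cosh 2t + (x^2 + y^2)(sinh 2t)/2   [not invariant for t != 0]
(B) x^2 + y^2: (x cosh t + y sinh t)^2 + (x sinh t + y cosh t)^2 = (x^2 + y^2)(cosh^2 t + sinh^2 t) + 4xy sinh t cosh t = (x^2 + y^2) cosh 2t + 2xy sinh 2t   [not invariant for t != 0]
(C) x^2 - y^2: (x cosh t + y sinh t)^2 - (x sinh t + y cosh t)^2 = x^2(cosh^2 t - sinh^2 t) + 2xy(cosh t sinh t - sinh t cosh t) + y^2(sinh^2 t - cosh^2 t) = x^2 - y^2   [invariant, using cosh^2 t - sinh^2 t = 1]
(D) x^2 + 2xy + y^2: (x' + y')^2 with x' + y' = (x + y)(cosh t + sinh t) = (x + y)e^t, so it becomes (x + y)^2 e^(2t)   [not invariant for t != 0]

Only (C) x^2 - y^2 is unchanged; it is the Minkowski form preserved by Lorentz boosts, just as x^2 + y^2 is preserved by ordinary rotations.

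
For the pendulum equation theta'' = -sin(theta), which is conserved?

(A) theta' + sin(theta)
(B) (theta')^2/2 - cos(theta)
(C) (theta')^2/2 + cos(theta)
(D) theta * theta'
B

A first integral I satisfies dI/dt = 0 along every solution. Differentiate each option and use the equation of motion:
(A) d/dt[theta' + sin(theta)] = theta'' + cos(theta) theta' = -sin(theta) + theta' cos(theta), not identically 0
(B) d/dt[(theta')^2/2 - cos(theta)] = theta' theta'' + sin(theta) theta' = theta'(-sin(theta)) + theta' sin(theta) = 0
(C) d/dt[(theta')^2/2 + cos(theta)] = theta' theta'' - sin(theta) theta' = -2 theta' sin(theta), not identically 0
(D) d/dt[theta * theta'] = (theta')^2 + theta theta'' = (theta')^2 - theta sin(theta), not identically 0

Only (B) has zero time-derivative. This is the total energy: kinetic (theta')^2/2 plus potential -cos(theta).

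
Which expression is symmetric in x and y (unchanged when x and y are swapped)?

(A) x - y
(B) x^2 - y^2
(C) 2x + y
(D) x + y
D

A symmetric expression is unchanged when the variables are permuted; here the transformation to test is the swap (x, y) -> (y, x).
Substitute the transformed coordinates into each option and compare with the original:
(A) x - y  ->  (y) - (x) = -x + y   [differs from x - y: not invariant]
(B) x^2 - y^2  ->  (y)^2 - (x)^2 = -x^2 + y^2   [differs from x^2 - y^2: not invariant]
(C) 2x + y  ->  2(y) + (x) = x + 2y   [differs from 2x + y: not invariant]
(D) x + y  ->  (y) + (x) = x + y   [equals x + y: invariant]

Only option (D), x + y, is unchanged by the transformation.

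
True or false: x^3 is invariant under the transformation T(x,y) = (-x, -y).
False

Substitute T(x,y) = (-x, -y) into the expression and compare with the original.

Original: x^3
After applying T: (-x)^3 = -x^3

This differs from the original x^3 (difference: -2x^3), so the expression is NOT invariant.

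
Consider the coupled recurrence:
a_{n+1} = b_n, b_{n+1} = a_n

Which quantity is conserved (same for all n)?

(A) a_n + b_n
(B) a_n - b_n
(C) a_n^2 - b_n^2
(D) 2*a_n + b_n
A

Replace a_n by a_{n+1} = b_n and b_n by b_{n+1} = a_n in each option and simplify:
(A) a_n + b_n  ->  (b_n) + (a_n) = a_n + b_n   [conserved]
(B) a_n - b_n  ->  (b_n) - (a_n) = -a_n + b_n   [not conserved]
(C) a_n^2 - b_n^2  ->  (b_n)^2 - (a_n)^2 = -a_n^2 + b_n^2   [not conserved]
(D) 2*a_n + b_n  ->  2*(b_n) + (a_n) = a_n + 2*b_n   [not conserved]

Only (A) a_n + b_n returns to itself after one step, so it is the conserved quantity.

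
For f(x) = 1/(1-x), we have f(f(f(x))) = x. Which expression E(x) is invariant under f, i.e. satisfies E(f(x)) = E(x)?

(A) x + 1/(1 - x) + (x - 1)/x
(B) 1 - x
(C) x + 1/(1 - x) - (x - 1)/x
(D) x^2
A

Replace x by f(x) = 1/(1 - x) in each option and simplify. As a quick numerical cross-check, also compare E(3) with E(f(3)) = E(-1/2).

(A) x + 1/(1 - x) + (x - 1)/x  ->  (1/(1 - x)) + 1/(1 - (1/(1 - x))) + ((1/(1 - x)) - 1)/(1/(1 - x)), which simplifies back to x + 1/(1 - x) + (x - 1)/x; check: E(3) = 19/6, E(-1/2) = 19/6.   [invariant]
(B) 1 - x  ->  1 - (1/(1 - x)) = x/(x - 1); check: E(3) = -2 but E(-1/2) = 3/2.   [not invariant]
(C) x + 1/(1 - x) - (x - 1)/x  ->  (1/(1 - x)) + 1/(1 - (1/(1 - x))) - ((1/(1 - x)) - 1)/(1/(1 - x)) = (x^2(1 - x) - x + (x - 1)^2)/(x(x - 1)); check: E(3) = 11/6 but E(-1/2) = -17/6.   [not invariant]
(D) x^2  ->  (1/(1 - x))^2 = (x - 1)^(-2); check: E(3) = 9 but E(-1/2) = 1/4.   [not invariant]

Only (A) is unchanged. Indeed f(f(x)) = 1/(1 - 1/(1-x)) = (1-x)/(-x) = (x-1)/x, so E(x) = x + f(x) + f(f(x)) is the sum over the whole 3-cycle; applying f just permutes the three terms cyclically (x -> f(x) -> f(f(x)) -> x), leaving the sum unchanged.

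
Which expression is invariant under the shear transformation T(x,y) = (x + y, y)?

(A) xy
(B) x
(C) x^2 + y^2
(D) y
D

Under the shear T(x,y) = (x + y, y):
Substitute the transformed coordinates into each option and compare with the original:
(A) xy  ->  (x + y)(y) = xy + y^2   [differs from xy: not invariant]
(B) x  ->  (x + y) = x + y   [differs from x: not invariant]
(C) x^2 + y^2  ->  (x + y)^2 + (y)^2 = x^2 + 2xy + 2y^2   [differs from x^2 + y^2: not invariant]
(D) y  ->  (y) = y   [equals y: invariant]

Only option (D), y, is unchanged by the transformation.
A horizontal shear moves points parallel to the x-axis, so the y-coordinate (and any function of y alone) is unchanged.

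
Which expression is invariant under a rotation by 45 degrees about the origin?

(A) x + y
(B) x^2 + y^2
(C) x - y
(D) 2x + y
B

A rotation by 45 degrees sends (x, y) to (sqrt(2)x/2 - sqrt(2)y/2, sqrt(2)x/2 + sqrt(2)y/2).
Substitute the transformed coordinates into each option and compare with the original:
(A) x + y  ->  (sqrt(2)x/2 - sqrt(2)y/2) + (sqrt(2)x/2 + sqrt(2)y/2) = sqrt(2)x   [differs from x + y: not invariant]
(B) x^2 + y^2  ->  (sqrt(2)x/2 - sqrt(2)y/2)^2 + (sqrt(2)x/2 + sqrt(2)y/2)^2 = x^2 + y^2   [equals x^2 + y^2: invariant]
(C) x - y  ->  (sqrt(2)x/2 - sqrt(2)y/2) - (sqrt(2)x/2 + sqrt(2)y/2) = -sqrt(2)y   [differs from x - y: not invariant]
(D) 2x + y  ->  2(sqrt(2)x/2 - sqrt(2)y/2) + (sqrt(2)x/2 + sqrt(2)y/2) = 3sqrt(2)x/2 - sqrt(2)y/2   [differs from 2x + y: not invariant]

Only option (B), x^2 + y^2, is unchanged by the transformation.
Geometrically, x^2 + y^2 is the squared distance from the origin, which every rotation about the origin preserves.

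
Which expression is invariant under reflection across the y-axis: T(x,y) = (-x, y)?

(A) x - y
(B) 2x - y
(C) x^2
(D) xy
C

The map is reflection across the y-axis: T(x,y) = (-x, y).
Substitute the transformed coordinates into each option and compare with the original:
(A) x - y  ->  (-x) - (y) = -x - y   [differs from x - y: not invariant]
(B) 2x - y  ->  2(-x) - (y) = -2x - y   [differs from 2x - y: not invariant]
(C) x^2  ->  (-x)^2 = x^2   [equals x^2: invariant]
(D) xy  ->  (-x)(y) = -xy   [differs from xy: not invariant]

Only option (C), x^2, is unchanged by the transformation.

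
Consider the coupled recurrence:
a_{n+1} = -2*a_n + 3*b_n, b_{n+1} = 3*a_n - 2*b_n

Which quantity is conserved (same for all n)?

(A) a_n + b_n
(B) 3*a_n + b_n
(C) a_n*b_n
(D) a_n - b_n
A

Replace a_n by a_{n+1} = -2*a_n + 3*b_n and b_n by b_{n+1} = 3*a_n - 2*b_n in each option and simplify:
(A) a_n + b_n  ->  (-2*a_n + 3*b_n) + (3*a_n - 2*b_n) = a_n + b_n   [conserved]
(B) 3*a_n + b_n  ->  3*(-2*a_n + 3*b_n) + (3*a_n - 2*b_n) = -3*a_n + 7*b_n   [not conserved]
(C) a_n*b_n  ->  (-2*a_n + 3*b_n)*(3*a_n - 2*b_n) = -6*a_n^2 + 13*a_n*b_n - 6*b_n^2   [not conserved]
(D) a_n - b_n  ->  (-2*a_n + 3*b_n) - (3*a_n - 2*b_n) = -5*a_n + 5*b_n   [not conserved]

Only (A) a_n + b_n returns to itself after one step, so it is the conserved quantity.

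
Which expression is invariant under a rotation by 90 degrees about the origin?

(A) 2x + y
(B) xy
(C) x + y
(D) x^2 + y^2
D

A rotation by 90 degrees sends (x, y) to (-y, x).
Substitute the transformed coordinates into each option and compare with the original:
(A) 2x + y  ->  2(-y) + (x) = x - 2y   [differs from 2x + y: not invariant]
(B) xy  ->  (-y)(x) = -xy   [differs from xy: not invariant]
(C) x + y  ->  (-y) + (x) = x - y   [differs from x + y: not invariant]
(D) x^2 + y^2  ->  (-y)^2 + (x)^2 = x^2 + y^2   [equals x^2 + y^2: invariant]

Only option (D), x^2 + y^2, is unchanged by the transformation.
Geometrically, x^2 + y^2 is the squared distance from the origin, which every rotation about the origin preserves.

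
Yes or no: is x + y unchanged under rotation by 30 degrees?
No

Applying rotation by 30 degrees: x' = x*cos(30 degrees) - y*sin(30 degrees) = sqrt(3)x/2 - y/2, y' = x*sin(30 degrees) + y*cos(30 degrees) = x/2 + sqrt(3)y/2

Substituting into x + y:
(sqrt(3)x/2 - y/2) + (x/2 + sqrt(3)y/2)
= x/2 + sqrt(3)x/2 - y/2 + sqrt(3)y/2

This differs from the original expression x + y, so it is NOT invariant.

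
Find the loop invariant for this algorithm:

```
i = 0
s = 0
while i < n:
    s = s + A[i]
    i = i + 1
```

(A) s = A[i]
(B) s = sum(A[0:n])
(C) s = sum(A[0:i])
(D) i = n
C

A loop invariant must hold before the first iteration and be re-established by every execution of the body.

(C) s = sum(A[0:i]): Initially i = 0 and s = 0 = sum of the empty slice A[0:0]. If s = sum(A[0:i]) holds at the top of an iteration, the body sets s to sum(A[0:i]) + A[i] = sum(A[0:i+1]) and then i to i+1, so s = sum(A[0:i]) holds again. At exit i = n, giving s = sum(A[0:n]).

The other options fail:
(A) s = A[i]: after the first iteration s = A[0] but i = 1, so s = A[i] compares s with the wrong element (and fails in general).
(B) s = sum(A[0:n]): false before the loop (s = 0, not the full sum) -- it only becomes true at exit.
(D) i = n: false initially (i = 0); it is the exit condition, not an invariant.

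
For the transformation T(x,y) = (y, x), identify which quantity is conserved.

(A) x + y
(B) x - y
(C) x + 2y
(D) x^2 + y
A

An expression E(x,y) is invariant under T if E(T(x,y)) = E(x,y). Here T(x,y) = (y, x).
Substitute the transformed coordinates into each option and compare with the original:
(A) x + y  ->  (y) + (x) = x + y   [equals x + y: invariant]
(B) x - y  ->  (y) - (x) = -x + y   [differs from x - y: not invariant]
(C) x + 2y  ->  (y) + 2(x) = 2x + y   [differs from x + 2y: not invariant]
(D) x^2 + y  ->  (y)^2 + (x) = x + y^2   [differs from x^2 + y: not invariant]

Only option (A), x + y, is unchanged by the transformation.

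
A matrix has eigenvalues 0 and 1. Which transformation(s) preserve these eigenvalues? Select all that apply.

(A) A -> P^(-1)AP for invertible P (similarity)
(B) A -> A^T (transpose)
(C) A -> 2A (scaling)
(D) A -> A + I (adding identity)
A and B

Eigenvalues are preserved by:
1. Similarity transformations: A -> P^(-1)AP (same characteristic polynomial)
2. Transpose: A^T has the same eigenvalues as A

Eigenvalues are NOT preserved by:
- Adding identity: eigenvalues become 0+1, 1+1
- Scaling: eigenvalues become 0, 2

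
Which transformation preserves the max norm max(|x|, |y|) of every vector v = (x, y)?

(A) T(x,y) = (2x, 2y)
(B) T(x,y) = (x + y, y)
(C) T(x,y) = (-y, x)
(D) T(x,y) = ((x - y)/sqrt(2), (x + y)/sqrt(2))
C

A transformation preserves a norm if ||T(v)|| = ||v|| for every v; a single vector where the norm changes rules an option out.

(A) T(x,y) = (2x, 2y): v = (1, 0) has norm max(|1|, |0|) = 1, but T(v) = (2, 0) has norm 2 -- not preserved.
(B) T(x,y) = (x + y, y): v = (1, 1) has norm max(|1|, |1|) = 1, but T(v) = (2, 1) has norm 2 -- not preserved.
(C) T(x,y) = (-y, x): preserves the norm -- it only permutes the coordinates and/or flips signs, which leaves max(|x|, |y|) unchanged.
(D) T(x,y) = ((x - y)/sqrt(2), (x + y)/sqrt(2)): v = (1, 0) has norm max(|1|, |0|) = 1, but T(v) = (sqrt(2)/2, sqrt(2)/2) has norm sqrt(2)/2 -- not preserved.

Therefore the answer is (C).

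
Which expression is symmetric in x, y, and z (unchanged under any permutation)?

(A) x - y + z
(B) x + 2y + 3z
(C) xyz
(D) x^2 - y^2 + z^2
C

A symmetric expression is unchanged when the variables are permuted; here the transformation to test is the swap (x, y) -> (y, x).
A symmetric expression must survive every permutation; the single swap x <-> y already eliminates the distractors, and the keyed expression is also unchanged by x <-> z and y <-> z (each variable enters it in exactly the same way).
Substitute the transformed coordinates into each option and compare with the original:
(A) x - y + z  ->  (y) - (x) + z = -x + y + z   [differs from x - y + z: not invariant]
(B) x + 2y + 3z  ->  (y) + 2(x) + 3z = 2x + y + 3z   [differs from x + 2y + 3z: not invariant]
(C) xyz  ->  (y)(x)z = xyz   [equals xyz: invariant]
(D) x^2 - y^2 + z^2  ->  (y)^2 - (x)^2 + z^2 = -x^2 + y^2 + z^2   [differs from x^2 - y^2 + z^2: not invariant]

Only option (C), xyz, is unchanged by the transformation.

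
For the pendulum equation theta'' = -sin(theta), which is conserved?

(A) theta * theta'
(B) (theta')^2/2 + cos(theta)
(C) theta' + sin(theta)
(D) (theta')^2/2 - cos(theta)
D

A first integral I satisfies dI/dt = 0 along every solution. Differentiate each option and use the equation of motion:
(A) d/dt[theta * theta'] = (theta')^2 + theta theta'' = (theta')^2 - theta sin(theta), not identically 0
(B) d/dt[(theta')^2/2 + cos(theta)] = theta' theta'' - sin(theta) theta' = -2 theta' sin(theta), not identically 0
(C) d/dt[theta' + sin(theta)] = theta'' + cos(theta) theta' = -sin(theta) + theta' cos(theta), not identically 0
(D) d/dt[(theta')^2/2 - cos(theta)] = theta' theta'' + sin(theta) theta' = theta'(-sin(theta)) + theta' sin(theta) = 0

Only (D) has zero time-derivative. This is the total energy: kinetic (theta')^2/2 plus potential -cos(theta).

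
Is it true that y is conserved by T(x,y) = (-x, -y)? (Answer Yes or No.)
No

Substitute T(x,y) = (-x, -y) into the expression and compare with the original.

Original: y
After applying T: (-y) = -y

This differs from the original y (difference: -2y), so the expression is NOT invariant.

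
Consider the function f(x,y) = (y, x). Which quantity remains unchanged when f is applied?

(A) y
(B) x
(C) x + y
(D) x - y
C

For f(x,y) = (y, x):
After applying f: x' = y, y' = x. So x' + y' = y + x = x + y.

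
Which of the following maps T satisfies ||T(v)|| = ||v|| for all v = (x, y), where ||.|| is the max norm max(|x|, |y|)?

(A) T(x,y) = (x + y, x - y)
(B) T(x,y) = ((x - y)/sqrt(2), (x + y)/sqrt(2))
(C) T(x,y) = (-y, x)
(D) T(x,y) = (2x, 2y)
C

A transformation preserves a norm if ||T(v)|| = ||v|| for every v; a single vector where the norm changes rules an option out.

(A) T(x,y) = (x + y, x - y): v = (1, 1) has norm max(|1|, |1|) = 1, but T(v) = (2, 0) has norm 2 -- not preserved.
(B) T(x,y) = ((x - y)/sqrt(2), (x + y)/sqrt(2)): v = (1, 0) has norm max(|1|, |0|) = 1, but T(v) = (sqrt(2)/2, sqrt(2)/2) has norm sqrt(2)/2 -- not preserved.
(C) T(x,y) = (-y, x): preserves the norm -- it only permutes the coordinates and/or flips signs, which leaves max(|x|, |y|) unchanged.
(D) T(x,y) = (2x, 2y): v = (1, 0) has norm max(|1|, |0|) = 1, but T(v) = (2, 0) has norm 2 -- not preserved.

Therefore the answer is (C).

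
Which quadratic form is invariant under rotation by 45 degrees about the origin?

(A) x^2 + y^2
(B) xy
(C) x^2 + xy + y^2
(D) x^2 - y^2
A

Rotation by 45 degrees sends (x, y) to (sqrt(2)x/2 - sqrt(2)y/2, sqrt(2)x/2 + sqrt(2)y/2).
Substitute the transformed coordinates into each option and compare with the original:
(A) x^2 + y^2  ->  (sqrt(2)x/2 - sqrt(2)y/2)^2 + (sqrt(2)x/2 + sqrt(2)y/2)^2 = x^2 + y^2   [equals x^2 + y^2: invariant]
(B) xy  ->  (sqrt(2)x/2 - sqrt(2)y/2)(sqrt(2)x/2 + sqrt(2)y/2) = x^2/2 - y^2/2   [differs from xy: not invariant]
(C) x^2 + xy + y^2  ->  (sqrt(2)x/2 - sqrt(2)y/2)^2 + (sqrt(2)x/2 - sqrt(2)y/2)(sqrt(2)x/2 + sqrt(2)y/2) + (sqrt(2)x/2 + sqrt(2)y/2)^2 = 3x^2/2 + y^2/2   [differs from x^2 + xy + y^2: not invariant]
(D) x^2 - y^2  ->  (sqrt(2)x/2 - sqrt(2)y/2)^2 - (sqrt(2)x/2 + sqrt(2)y/2)^2 = -2xy   [differs from x^2 - y^2: not invariant]

Only option (A), x^2 + y^2, is unchanged by the transformation.
x^2 + y^2 is the squared distance from the origin, which rotations preserve.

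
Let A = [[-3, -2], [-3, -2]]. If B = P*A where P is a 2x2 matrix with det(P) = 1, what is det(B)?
0

By the multiplicative property of determinants, det(B) = det(P*A) = det(P) * det(A) = det(A),
so the determinant is invariant under multiplication by any determinant-1 matrix; we just need det(A).

det(A) = (-3)(-2) - (-2)(-3) = 6 - 6 = 0

Therefore det(B) = 1 * 0 = 0.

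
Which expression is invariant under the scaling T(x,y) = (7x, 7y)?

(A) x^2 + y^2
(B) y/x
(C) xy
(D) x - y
B

Under the uniform scaling T(x,y) = (7x, 7y):
Substitute the transformed coordinates into each option and compare with the original:
(A) x^2 + y^2  ->  (7x)^2 + (7y)^2 = 49x^2 + 49y^2   [differs from x^2 + y^2: not invariant]
(B) y/x  ->  (7y)/(7x) = y/x   [equals y/x: invariant]
(C) xy  ->  (7x)(7y) = 49xy   [differs from xy: not invariant]
(D) x - y  ->  (7x) - (7y) = 7x - 7y   [differs from x - y: not invariant]

Only option (B), y/x, is unchanged by the transformation.
The common factor 7 cancels in a ratio of coordinates, while sums, products and sums of squares pick up factors of 7 or 49.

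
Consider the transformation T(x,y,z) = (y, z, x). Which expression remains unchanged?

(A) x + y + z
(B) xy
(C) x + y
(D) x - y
A

Apply T(x,y,z) = (y, z, x) to each option, i.e. replace (x, y, z) by the transformed coordinates.
Substitute the transformed coordinates into each option and compare with the original:
(A) x + y + z  ->  (y) + (z) + (x) = x + y + z   [equals x + y + z: invariant]
(B) xy  ->  (y)(z) = yz   [differs from xy: not invariant]
(C) x + y  ->  (y) + (z) = y + z   [differs from x + y: not invariant]
(D) x - y  ->  (y) - (z) = y - z   [differs from x - y: not invariant]

Only option (A), x + y + z, is unchanged by the transformation.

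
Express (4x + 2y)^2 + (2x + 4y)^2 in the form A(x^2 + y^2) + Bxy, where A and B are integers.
20(x^2 + y^2) + 32xy

Expanding: (4x + 2y)^2 = 16x^2 + 16xy + 4y^2
(2x + 4y)^2 = 4x^2 + 16xy + 16y^2
Sum = (16+4)(x^2+y^2) + 32xy = 20(x^2 + y^2) + 32xy
This is symmetric in x and y.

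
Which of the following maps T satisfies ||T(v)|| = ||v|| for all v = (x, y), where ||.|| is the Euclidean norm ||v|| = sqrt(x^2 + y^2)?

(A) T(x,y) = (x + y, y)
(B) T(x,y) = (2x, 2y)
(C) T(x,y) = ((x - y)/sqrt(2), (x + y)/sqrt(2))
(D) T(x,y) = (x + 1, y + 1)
C

A transformation preserves a norm if ||T(v)|| = ||v|| for every v; a single vector where the norm changes rules an option out.

(A) T(x,y) = (x + y, y): v = (0, 1) has norm sqrt((0)^2 + (1)^2) = 1, but T(v) = (1, 1) has norm sqrt(2) -- not preserved.
(B) T(x,y) = (2x, 2y): v = (1, 0) has norm sqrt((1)^2 + (0)^2) = 1, but T(v) = (2, 0) has norm 2 -- not preserved.
(C) T(x,y) = ((x - y)/sqrt(2), (x + y)/sqrt(2)): preserves the norm -- it is an orthogonal map (a rotation/reflection), and (sqrt(2)(x - y)/2)^2 + (sqrt(2)(x + y)/2)^2 simplifies to x^2 + y^2.
(D) T(x,y) = (x + 1, y + 1): v = (1, 0) has norm sqrt((1)^2 + (0)^2) = 1, but T(v) = (2, 1) has norm sqrt(5) -- not preserved.

Therefore the answer is (C).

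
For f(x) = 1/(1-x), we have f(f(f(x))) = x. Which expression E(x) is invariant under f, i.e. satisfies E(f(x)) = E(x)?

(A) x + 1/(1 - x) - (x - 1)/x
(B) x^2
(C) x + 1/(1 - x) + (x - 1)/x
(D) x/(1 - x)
C

Replace x by f(x) = 1/(1 - x) in each option and simplify. As a quick numerical cross-check, also compare E(3) with E(f(3)) = E(-1/2).

(A) x + 1/(1 - x) - (x - 1)/x  ->  (1/(1 - x)) + 1/(1 - (1/(1 - x))) - ((1/(1 - x)) - 1)/(1/(1 - x)) = (x^2(1 - x) - x + (x - 1)^2)/(x(x - 1)); check: E(3) = 11/6 but E(-1/2) = -17/6.   [not invariant]
(B) x^2  ->  (1/(1 - x))^2 = (x - 1)^(-2); check: E(3) = 9 but E(-1/2) = 1/4.   [not invariant]
(C) x + 1/(1 - x) + (x - 1)/x  ->  (1/(1 - x)) + 1/(1 - (1/(1 - x))) + ((1/(1 - x)) - 1)/(1/(1 - x)), which simplifies back to x + 1/(1 - x) + (x - 1)/x; check: E(3) = 19/6, E(-1/2) = 19/6.   [invariant]
(D) x/(1 - x)  ->  (1/(1 - x))/(1 - (1/(1 - x))) = -1/x; check: E(3) = -3/2 but E(-1/2) = -1/3.   [not invariant]

Only (C) is unchanged. Indeed f(f(x)) = 1/(1 - 1/(1-x)) = (1-x)/(-x) = (x-1)/x, so E(x) = x + f(x) + f(f(x)) is the sum over the whole 3-cycle; applying f just permutes the three terms cyclically (x -> f(x) -> f(f(x)) -> x), leaving the sum unchanged.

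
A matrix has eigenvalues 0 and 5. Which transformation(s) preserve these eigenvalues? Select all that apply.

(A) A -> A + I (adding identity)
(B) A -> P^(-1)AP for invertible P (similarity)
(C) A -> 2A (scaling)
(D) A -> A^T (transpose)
B and D

Eigenvalues are preserved by:
1. Similarity transformations: A -> P^(-1)AP (same characteristic polynomial)
2. Transpose: A^T has the same eigenvalues as A

Eigenvalues are NOT preserved by:
- Adding identity: eigenvalues become 0+1, 5+1
- Scaling: eigenvalues become 0, 10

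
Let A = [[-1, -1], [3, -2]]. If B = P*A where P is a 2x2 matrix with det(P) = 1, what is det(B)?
5

By the multiplicative property of determinants, det(B) = det(P*A) = det(P) * det(A) = det(A),
so the determinant is invariant under multiplication by any determinant-1 matrix; we just need det(A).

det(A) = (-1)(-2) - (-1)(3) = 2 - (-3) = 5

Therefore det(B) = 1 * 5 = 5.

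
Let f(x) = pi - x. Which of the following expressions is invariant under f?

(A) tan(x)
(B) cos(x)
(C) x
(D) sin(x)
D

For f(x) = pi - x:
sin(pi - x) = sin(x), so sine is invariant under this transformation.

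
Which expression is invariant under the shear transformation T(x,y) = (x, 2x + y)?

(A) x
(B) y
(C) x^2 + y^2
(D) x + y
A

Under the shear T(x,y) = (x, 2x + y):
Substitute the transformed coordinates into each option and compare with the original:
(A) x  ->  (x) = x   [equals x: invariant]
(B) y  ->  (2x + y) = 2x + y   [differs from y: not invariant]
(C) x^2 + y^2  ->  (x)^2 + (2x + y)^2 = 5x^2 + 4xy + y^2   [differs from x^2 + y^2: not invariant]
(D) x + y  ->  (x) + (2x + y) = 3x + y   [differs from x + y: not invariant]

Only option (A), x, is unchanged by the transformation.
A vertical shear moves points parallel to the y-axis, so the x-coordinate (and any function of x alone) is unchanged.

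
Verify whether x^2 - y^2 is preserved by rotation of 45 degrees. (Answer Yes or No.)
No

Applying rotation by 45 degrees: x' = x*cos(45 degrees) - y*sin(45 degrees) = sqrt(2)x/2 - sqrt(2)y/2, y' = x*sin(45 degrees) + y*cos(45 degrees) = sqrt(2)x/2 + sqrt(2)y/2

Substituting into x^2 - y^2:
(sqrt(2)x/2 - sqrt(2)y/2)^2 - (sqrt(2)x/2 + sqrt(2)y/2)^2
= -2xy

This differs from the original expression x^2 - y^2, so it is NOT invariant.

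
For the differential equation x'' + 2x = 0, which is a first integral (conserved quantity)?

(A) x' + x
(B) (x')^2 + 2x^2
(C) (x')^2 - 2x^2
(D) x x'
B

A first integral I satisfies dI/dt = 0 along every solution. Differentiate each option and use the equation of motion:
(A) d/dt[x' + x] = x'' + x' = -2x + x', not identically 0
(B) d/dt[(x')^2 + 2x^2] = 2x'x'' + 4x x' = 2x'(-2x) + 4x x' = 0
(C) d/dt[(x')^2 - 2x^2] = 2x'x'' - 4x x' = -8x x', not identically 0
(D) d/dt[x x'] = (x')^2 + x x'' = (x')^2 - 2x^2, not identically 0

Only (B) has zero time-derivative. So the energy-like quantity (x')^2 + 2x^2 is the first integral.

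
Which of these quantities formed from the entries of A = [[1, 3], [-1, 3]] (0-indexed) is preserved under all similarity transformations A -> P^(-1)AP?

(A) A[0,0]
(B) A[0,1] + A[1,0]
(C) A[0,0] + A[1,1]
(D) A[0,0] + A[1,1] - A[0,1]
C

A[0,0] + A[1,1] is the trace of A. By the cyclic property of the trace, tr(P^(-1)AP) = tr(APP^(-1)) = tr(A), so it is the same for every matrix similar to A.

The other combinations are not similarity invariants. For example, take P = [[2, 1], [1, 1]] (det P = 1), so P^(-1) = [[1, -1], [-1, 2]] and
B = P^(-1)AP = [[4, 2], [-3, 0]].
Evaluating each option on A and on B:
(A) A[0,0]: 1 for A, 4 for B -> changes
(B) A[0,1] + A[1,0]: 2 for A, -1 for B -> changes
(C) A[0,0] + A[1,1]: 4 for A, 4 for B -> unchanged
(D) A[0,0] + A[1,1] - A[0,1]: 1 for A, 2 for B -> changes

Only (C) A[0,0] + A[1,1] = 4 survives (and it does so for every P, not just this one), so it is the invariant.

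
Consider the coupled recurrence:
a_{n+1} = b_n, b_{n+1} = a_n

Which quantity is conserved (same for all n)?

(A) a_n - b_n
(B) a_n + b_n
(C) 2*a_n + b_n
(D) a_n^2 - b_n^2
B

Replace a_n by a_{n+1} = b_n and b_n by b_{n+1} = a_n in each option and simplify:
(A) a_n - b_n  ->  (b_n) - (a_n) = -a_n + b_n   [not conserved]
(B) a_n + b_n  ->  (b_n) + (a_n) = a_n + b_n   [conserved]
(C) 2*a_n + b_n  ->  2*(b_n) + (a_n) = a_n + 2*b_n   [not conserved]
(D) a_n^2 - b_n^2  ->  (b_n)^2 - (a_n)^2 = -a_n^2 + b_n^2   [not conserved]

Only (B) a_n + b_n returns to itself after one step, so it is the conserved quantity.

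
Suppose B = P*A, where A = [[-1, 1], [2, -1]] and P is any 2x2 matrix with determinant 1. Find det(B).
-1

By the multiplicative property of determinants, det(B) = det(P*A) = det(P) * det(A) = det(A),
so the determinant is invariant under multiplication by any determinant-1 matrix; we just need det(A).

det(A) = (-1)(-1) - (1)(2) = 1 - 2 = -1

Therefore det(B) = 1 * (-1) = -1.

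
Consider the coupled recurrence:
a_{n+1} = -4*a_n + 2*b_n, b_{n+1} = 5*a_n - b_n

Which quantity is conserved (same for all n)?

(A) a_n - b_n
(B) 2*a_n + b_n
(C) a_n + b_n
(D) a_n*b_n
C

Replace a_n by a_{n+1} = -4*a_n + 2*b_n and b_n by b_{n+1} = 5*a_n - b_n in each option and simplify:
(A) a_n - b_n  ->  (-4*a_n + 2*b_n) - (5*a_n - b_n) = -9*a_n + 3*b_n   [not conserved]
(B) 2*a_n + b_n  ->  2*(-4*a_n + 2*b_n) + (5*a_n - b_n) = -3*a_n + 3*b_n   [not conserved]
(C) a_n + b_n  ->  (-4*a_n + 2*b_n) + (5*a_n - b_n) = a_n + b_n   [conserved]
(D) a_n*b_n  ->  (-4*a_n + 2*b_n)*(5*a_n - b_n) = -20*a_n^2 + 14*a_n*b_n - 2*b_n^2   [not conserved]

Only (C) a_n + b_n returns to itself after one step, so it is the conserved quantity.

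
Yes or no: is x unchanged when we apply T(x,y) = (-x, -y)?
No

Substitute T(x,y) = (-x, -y) into the expression and compare with the original.

Original: x
After applying T: (-x) = -x

This differs from the original x (difference: -2x), so the expression is NOT invariant.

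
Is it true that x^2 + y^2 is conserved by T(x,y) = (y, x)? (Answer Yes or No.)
Yes

Substitute T(x,y) = (y, x) into the expression and compare with the original.

Original: x^2 + y^2
After applying T: (y)^2 + (x)^2 = x^2 + y^2

This is identical to the original x^2 + y^2, so the expression is invariant.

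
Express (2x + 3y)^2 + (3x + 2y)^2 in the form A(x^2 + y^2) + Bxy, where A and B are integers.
13(x^2 + y^2) + 24xy

Expanding: (2x + 3y)^2 = 4x^2 + 12xy + 9y^2
(3x + 2y)^2 = 9x^2 + 12xy + 4y^2
Sum = (4+9)(x^2+y^2) + 24xy = 13(x^2 + y^2) + 24xy
This is symmetric in x and y.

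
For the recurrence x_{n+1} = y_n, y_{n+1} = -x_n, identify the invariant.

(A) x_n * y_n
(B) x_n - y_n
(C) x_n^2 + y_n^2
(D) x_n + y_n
C

For the recurrence x_{n+1} = y_n, y_{n+1} = -x_n:

x_{n+1}^2 + y_{n+1}^2 = y_n^2 + (-x_n)^2 = x_n^2 + y_n^2
The sum of squares is conserved (like energy in a harmonic oscillator).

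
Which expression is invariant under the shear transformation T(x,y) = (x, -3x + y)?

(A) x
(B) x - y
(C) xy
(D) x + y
A

Under the shear T(x,y) = (x, -3x + y):
Substitute the transformed coordinates into each option and compare with the original:
(A) x  ->  (x) = x   [equals x: invariant]
(B) x - y  ->  (x) - (-3x + y) = 4x - y   [differs from x - y: not invariant]
(C) xy  ->  (x)(-3x + y) = -3x^2 + xy   [differs from xy: not invariant]
(D) x + y  ->  (x) + (-3x + y) = -2x + y   [differs from x + y: not invariant]

Only option (A), x, is unchanged by the transformation.
A vertical shear moves points parallel to the y-axis, so the x-coordinate (and any function of x alone) is unchanged.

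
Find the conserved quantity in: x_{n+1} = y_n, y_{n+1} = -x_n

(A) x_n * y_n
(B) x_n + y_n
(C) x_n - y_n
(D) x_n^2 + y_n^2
D

For the recurrence x_{n+1} = y_n, y_{n+1} = -x_n:

x_{n+1}^2 + y_{n+1}^2 = y_n^2 + (-x_n)^2 = x_n^2 + y_n^2
The sum of squares is conserved (like energy in a harmonic oscillator).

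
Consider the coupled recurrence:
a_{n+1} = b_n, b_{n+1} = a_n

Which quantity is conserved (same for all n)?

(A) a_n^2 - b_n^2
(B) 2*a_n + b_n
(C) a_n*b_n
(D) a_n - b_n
C

Replace a_n by a_{n+1} = b_n and b_n by b_{n+1} = a_n in each option and simplify:
(A) a_n^2 - b_n^2  ->  (b_n)^2 - (a_n)^2 = -a_n^2 + b_n^2   [not conserved]
(B) 2*a_n + b_n  ->  2*(b_n) + (a_n) = a_n + 2*b_n   [not conserved]
(C) a_n*b_n  ->  (b_n)*(a_n) = a_n*b_n   [conserved]
(D) a_n - b_n  ->  (b_n) - (a_n) = -a_n + b_n   [not conserved]

Only (C) a_n*b_n returns to itself after one step, so it is the conserved quantity.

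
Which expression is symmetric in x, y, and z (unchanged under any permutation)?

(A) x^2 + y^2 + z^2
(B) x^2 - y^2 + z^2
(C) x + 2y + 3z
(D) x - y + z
A

A symmetric expression is unchanged when the variables are permuted; here the transformation to test is the swap (x, y) -> (y, x).
A symmetric expression must survive every permutation; the single swap x <-> y already eliminates the distractors, and the keyed expression is also unchanged by x <-> z and y <-> z (each variable enters it in exactly the same way).
Substitute the transformed coordinates into each option and compare with the original:
(A) x^2 + y^2 + z^2  ->  (y)^2 + (x)^2 + z^2 = x^2 + y^2 + z^2   [equals x^2 + y^2 + z^2: invariant]
(B) x^2 - y^2 + z^2  ->  (y)^2 - (x)^2 + z^2 = -x^2 + y^2 + z^2   [differs from x^2 - y^2 + z^2: not invariant]
(C) x + 2y + 3z  ->  (y) + 2(x) + 3z = 2x + y + 3z   [differs from x + 2y + 3z: not invariant]
(D) x - y + z  ->  (y) - (x) + z = -x + y + z   [differs from x - y + z: not invariant]

Only option (A), x^2 + y^2 + z^2, is unchanged by the transformation.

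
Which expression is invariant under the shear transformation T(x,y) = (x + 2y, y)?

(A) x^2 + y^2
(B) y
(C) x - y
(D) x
B

Under the shear T(x,y) = (x + 2y, y):
Substitute the transformed coordinates into each option and compare with the original:
(A) x^2 + y^2  ->  (x + 2y)^2 + (y)^2 = x^2 + 4xy + 5y^2   [differs from x^2 + y^2: not invariant]
(B) y  ->  (y) = y   [equals y: invariant]
(C) x - y  ->  (x + 2y) - (y) = x + y   [differs from x - y: not invariant]
(D) x  ->  (x + 2y) = x + 2y   [differs from x: not invariant]

Only option (B), y, is unchanged by the transformation.
A horizontal shear moves points parallel to the x-axis, so the y-coordinate (and any function of y alone) is unchanged.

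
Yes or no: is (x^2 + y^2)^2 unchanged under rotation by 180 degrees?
Yes

Applying rotation by 180 degrees: x' = x*cos(180 degrees) - y*sin(180 degrees) = -x, y' = x*sin(180 degrees) + y*cos(180 degrees) = -y

Substituting into (x^2 + y^2)^2:
((-x)^2 + (-y)^2)^2
= x^4 + 2x^2y^2 + y^4 = (x^2 + y^2)^2

This equals the original expression (x^2 + y^2)^2, so it IS invariant.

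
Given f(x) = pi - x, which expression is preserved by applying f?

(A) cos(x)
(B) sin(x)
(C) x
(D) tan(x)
B

For f(x) = pi - x:
sin(pi - x) = sin(x), so sine is invariant under this transformation.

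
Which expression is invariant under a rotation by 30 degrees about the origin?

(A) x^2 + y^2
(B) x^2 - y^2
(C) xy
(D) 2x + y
A

A rotation by 30 degrees sends (x, y) to (sqrt(3)x/2 - y/2, x/2 + sqrt(3)y/2).
Substitute the transformed coordinates into each option and compare with the original:
(A) x^2 + y^2  ->  (sqrt(3)x/2 - y/2)^2 + (x/2 + sqrt(3)y/2)^2 = x^2 + y^2   [equals x^2 + y^2: invariant]
(B) x^2 - y^2  ->  (sqrt(3)x/2 - y/2)^2 - (x/2 + sqrt(3)y/2)^2 = x^2/2 - sqrt(3)xy - y^2/2   [differs from x^2 - y^2: not invariant]
(C) xy  ->  (sqrt(3)x/2 - y/2)(x/2 + sqrt(3)y/2) = sqrt(3)x^2/4 + xy/2 - sqrt(3)y^2/4   [differs from xy: not invariant]
(D) 2x + y  ->  2(sqrt(3)x/2 - y/2) + (x/2 + sqrt(3)y/2) = x/2 + sqrt(3)x - y + sqrt(3)y/2   [differs from 2x + y: not invariant]

Only option (A), x^2 + y^2, is unchanged by the transformation.
Geometrically, x^2 + y^2 is the squared distance from the origin, which every rotation about the origin preserves.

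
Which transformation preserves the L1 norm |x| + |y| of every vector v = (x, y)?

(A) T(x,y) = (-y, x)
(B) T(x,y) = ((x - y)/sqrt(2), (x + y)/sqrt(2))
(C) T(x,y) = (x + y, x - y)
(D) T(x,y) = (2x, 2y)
A

A transformation preserves a norm if ||T(v)|| = ||v|| for every v; a single vector where the norm changes rules an option out.

(A) T(x,y) = (-y, x): preserves the norm -- it only permutes the coordinates and/or flips signs, which leaves |x| + |y| unchanged.
(B) T(x,y) = ((x - y)/sqrt(2), (x + y)/sqrt(2)): v = (1, 0) has norm |1| + |0| = 1, but T(v) = (sqrt(2)/2, sqrt(2)/2) has norm sqrt(2) -- not preserved.
(C) T(x,y) = (x + y, x - y): v = (1, 0) has norm |1| + |0| = 1, but T(v) = (1, 1) has norm 2 -- not preserved.
(D) T(x,y) = (2x, 2y): v = (1, 0) has norm |1| + |0| = 1, but T(v) = (2, 0) has norm 2 -- not preserved.

Therefore the answer is (A).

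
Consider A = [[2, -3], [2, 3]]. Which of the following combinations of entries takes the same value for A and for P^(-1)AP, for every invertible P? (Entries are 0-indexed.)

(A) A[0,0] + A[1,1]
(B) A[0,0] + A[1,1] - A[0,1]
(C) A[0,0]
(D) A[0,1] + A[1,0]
A

A[0,0] + A[1,1] is the trace of A. By the cyclic property of the trace, tr(P^(-1)AP) = tr(APP^(-1)) = tr(A), so it is the same for every matrix similar to A.

The other combinations are not similarity invariants. For example, take P = [[2, 1], [1, 1]] (det P = 1), so P^(-1) = [[1, -1], [-1, 2]] and
B = P^(-1)AP = [[-6, -6], [13, 11]].
Evaluating each option on A and on B:
(A) A[0,0] + A[1,1]: 5 for A, 5 for B -> unchanged
(B) A[0,0] + A[1,1] - A[0,1]: 8 for A, 11 for B -> changes
(C) A[0,0]: 2 for A, -6 for B -> changes
(D) A[0,1] + A[1,0]: -1 for A, 7 for B -> changes

Only (A) A[0,0] + A[1,1] = 5 survives (and it does so for every P, not just this one), so it is the invariant.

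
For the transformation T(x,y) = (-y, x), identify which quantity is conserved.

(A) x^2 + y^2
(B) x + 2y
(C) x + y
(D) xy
A

An expression E(x,y) is invariant under T if E(T(x,y)) = E(x,y). Here T(x,y) = (-y, x).
Substitute the transformed coordinates into each option and compare with the original:
(A) x^2 + y^2  ->  (-y)^2 + (x)^2 = x^2 + y^2   [equals x^2 + y^2: invariant]
(B) x + 2y  ->  (-y) + 2(x) = 2x - y   [differs from x + 2y: not invariant]
(C) x + y  ->  (-y) + (x) = x - y   [differs from x + y: not invariant]
(D) xy  ->  (-y)(x) = -xy   [differs from xy: not invariant]

Only option (A), x^2 + y^2, is unchanged by the transformation.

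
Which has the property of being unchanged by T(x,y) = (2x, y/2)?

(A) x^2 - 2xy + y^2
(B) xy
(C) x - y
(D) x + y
B

An expression E(x,y) is invariant under T if E(T(x,y)) = E(x,y). Here T(x,y) = (2x, y/2).
Substitute the transformed coordinates into each option and compare with the original:
(A) x^2 - 2xy + y^2  ->  (2x)^2 - 2(2x)(y/2) + (y/2)^2 = 4x^2 - 2xy + y^2/4   [differs from x^2 - 2xy + y^2: not invariant]
(B) xy  ->  (2x)(y/2) = xy   [equals xy: invariant]
(C) x - y  ->  (2x) - (y/2) = 2x - y/2   [differs from x - y: not invariant]
(D) x + y  ->  (2x) + (y/2) = 2x + y/2   [differs from x + y: not invariant]

Only option (B), xy, is unchanged by the transformation.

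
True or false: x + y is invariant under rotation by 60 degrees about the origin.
False

Applying rotation by 60 degrees: x' = x*cos(60 degrees) - y*sin(60 degrees) = x/2 - sqrt(3)y/2, y' = x*sin(60 degrees) + y*cos(60 degrees) = sqrt(3)x/2 + y/2

Substituting into x + y:
(x/2 - sqrt(3)y/2) + (sqrt(3)x/2 + y/2)
= x/2 + sqrt(3)x/2 - sqrt(3)y/2 + y/2

This differs from the original expression x + y, so it is NOT invariant.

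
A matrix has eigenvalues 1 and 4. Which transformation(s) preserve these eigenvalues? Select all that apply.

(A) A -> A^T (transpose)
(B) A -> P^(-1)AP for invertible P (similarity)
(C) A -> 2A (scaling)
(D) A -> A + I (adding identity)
A and B

Eigenvalues are preserved by:
1. Similarity transformations: A -> P^(-1)AP (same characteristic polynomial)
2. Transpose: A^T has the same eigenvalues as A

Eigenvalues are NOT preserved by:
- Adding identity: eigenvalues become 1+1, 4+1
- Scaling: eigenvalues become 2, 8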